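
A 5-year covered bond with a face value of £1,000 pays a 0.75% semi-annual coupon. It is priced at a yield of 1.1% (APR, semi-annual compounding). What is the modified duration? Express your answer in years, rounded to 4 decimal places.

4.8890 years

Periodic yield y = 0.0055. First find Macaulay duration:
  t   CF        PV=CF/(1+0.0055)^t    t·PV
  1         3.75         3.7295         3.7295
  2         3.75         3.7091         7.4182
  3         3.75         3.6888        11.0664
  4         3.75         3.6686        14.6745
  5         3.75         3.6486        18.2428
  6         3.75         3.6286        21.7716
  7         3.75         3.6087        25.2612
  8         3.75         3.5890        28.7121
  9         3.75         3.5694        32.1244
  10    1,003.75       950.1776     9,501.7765
  Σ                    983.0179     9,664.7771
P = 983.0179; Macaulay duration = 9,664.7771 / 983.0179 = 9.83174 half-year periods = 4.91587 years.
Modified duration = D_Mac / (1 + y) = 4.91587 / 1.0055 = 4.88898 years.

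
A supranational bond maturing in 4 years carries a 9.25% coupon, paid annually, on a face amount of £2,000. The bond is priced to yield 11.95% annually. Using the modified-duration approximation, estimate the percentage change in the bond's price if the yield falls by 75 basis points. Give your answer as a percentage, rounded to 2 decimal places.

Periodic yield y = 0.1195. Modified duration first:
  t   CF        PV=CF/(1+0.1195)^t    t·PV
  1       185.00       165.2523       165.2523
  2       185.00       147.6126       295.2253
  3       185.00       131.8559       395.5676
  4     2,185.00     1,391.0894     5,564.3577
  Σ                  1,835.8103     6,420.4029
P = 1,835.8103; D_Mac = 3.49731 yrs; D_mod = 3.49731/(1+0.1195) = 3.12400 yrs.
ΔP/P ≈ -D_mod · Δy = -3.12400 × (-0.0075) = +0.023430 = +2.3430%.

+2.34%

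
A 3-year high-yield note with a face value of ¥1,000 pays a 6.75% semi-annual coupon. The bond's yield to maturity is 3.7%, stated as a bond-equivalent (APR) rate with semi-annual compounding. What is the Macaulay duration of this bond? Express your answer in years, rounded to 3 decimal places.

Periodic yield y = 0.0185. Discount each cash flow and weight by its period:
  t   CF        PV=CF/(1+0.0185)^t    t·PV
  1        33.75        33.1370        33.1370
  2        33.75        32.5351        65.0701
  3        33.75        31.9441        95.8323
  4        33.75        31.3639       125.4555
  5        33.75        30.7942       153.9709
  6     1,033.75       926.0817     5,556.4905
  Σ                  1,085.8559     6,029.9562
Price P = Σ PV = 1,085.8559.
Macaulay duration = Σ(t·PV) / P = 6,029.9562 / 1,085.8559 = 5.55318 half-year periods.
In years: 5.55318 / 2 = 2.77659 years.

2.777 years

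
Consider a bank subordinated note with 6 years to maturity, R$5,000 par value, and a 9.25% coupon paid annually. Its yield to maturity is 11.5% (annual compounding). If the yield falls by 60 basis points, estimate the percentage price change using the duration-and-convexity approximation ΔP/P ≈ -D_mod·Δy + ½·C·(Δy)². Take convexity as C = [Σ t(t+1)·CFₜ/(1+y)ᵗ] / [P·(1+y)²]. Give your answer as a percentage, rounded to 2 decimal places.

With y = 0.115:
  t   CF        PV=CF/(1+0.115)^t    t·PV        t(t+1)·PV
  1       462.50       414.7982       414.7982         829.5964
  2       462.50       372.0163       744.0327       2,232.0980
  3       462.50       333.6469     1,000.9408       4,003.7632
  4       462.50       299.2349     1,196.9397       5,984.6983
  5       462.50       268.3721     1,341.8606       8,051.1637
  6     5,462.50     2,842.7734    17,056.6405     119,396.4835
  Σ                  4,530.8419    21,755.2124     140,497.8031
P = 4,530.8419; D_Mac = 4.80158 yrs; D_mod = 4.30635 yrs; C = 24.94255.
Duration effect: -4.30635 × (-0.006) = +0.025838
Convexity effect: 0.5 × 24.94255 × (-0.006)² = +0.0004490
ΔP/P ≈ +0.025838 + 0.0004490 = +0.026287 = +2.6287%.

+2.63%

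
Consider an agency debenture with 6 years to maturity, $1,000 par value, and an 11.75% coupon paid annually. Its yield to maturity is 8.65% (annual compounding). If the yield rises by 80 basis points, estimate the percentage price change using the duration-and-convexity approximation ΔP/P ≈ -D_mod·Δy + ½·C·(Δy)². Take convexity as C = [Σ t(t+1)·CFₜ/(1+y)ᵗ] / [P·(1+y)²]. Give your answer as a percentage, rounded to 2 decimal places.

-3.39%

With y = 0.0865:
  t   CF        PV=CF/(1+0.0865)^t    t·PV        t(t+1)·PV
  1       117.50       108.1454       108.1454         216.2908
  2       117.50        99.5356       199.0712         597.2136
  3       117.50        91.6112       274.8337       1,099.3347
  4       117.50        84.3177       337.2709       1,686.3547
  5       117.50        77.6049       388.0246       2,328.1474
  6     1,117.50       679.3118     4,075.8707      28,531.0949
  Σ                  1,140.5267     5,383.2165      34,458.4361
P = 1,140.5267; D_Mac = 4.71994 yrs; D_mod = 4.34417 yrs; C = 25.59356.
Duration effect: -4.34417 × (+0.008) = -0.034753
Convexity effect: 0.5 × 25.59356 × (0.008)² = +0.0008190
ΔP/P ≈ -0.034753 + 0.0008190 = -0.033934 = -3.3934%.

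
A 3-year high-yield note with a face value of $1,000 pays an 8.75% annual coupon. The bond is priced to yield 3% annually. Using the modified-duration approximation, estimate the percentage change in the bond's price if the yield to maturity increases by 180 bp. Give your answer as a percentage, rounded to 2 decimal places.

-4.86%

Periodic yield y = 0.03. Modified duration first:
  t   CF        PV=CF/(1+0.03)^t    t·PV
  1        87.50        84.9515        84.9515
  2        87.50        82.4771       164.9543
  3     1,087.50       995.2166     2,985.6497
  Σ                  1,162.6452     3,235.5554
P = 1,162.6452; D_Mac = 2.78293 yrs; D_mod = 2.78293/(1+0.03) = 2.70187 yrs.
ΔP/P ≈ -D_mod · Δy = -2.70187 × (+0.018) = -0.048634 = -4.8634%.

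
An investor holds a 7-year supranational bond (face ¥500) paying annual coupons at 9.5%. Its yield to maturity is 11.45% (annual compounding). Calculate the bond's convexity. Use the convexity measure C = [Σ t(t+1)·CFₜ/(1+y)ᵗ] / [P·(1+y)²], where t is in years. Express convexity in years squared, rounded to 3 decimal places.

31.103

With y = 0.1145:
  t   CF        PV=CF/(1+0.1145)^t    t·PV        t(t+1)·PV
  1        47.50        42.6200        42.6200          85.2400
  2        47.50        38.2414        76.4827         229.4482
  3        47.50        34.3126       102.9377         411.7510
  4        47.50        30.7874       123.1497         615.7484
  5        47.50        27.6244       138.1221         828.7327
  6        47.50        24.7864       148.7183       1,041.0281
  7       547.50       256.3443     1,794.4099      14,355.2791
  Σ                    454.7165     2,426.4405      17,567.2276
P = 454.7165.
Convexity = Σ t(t+1)·PV / [P·(1+y)²] = 17,567.2276 / (454.7165 × 1.242110) = 31.10301.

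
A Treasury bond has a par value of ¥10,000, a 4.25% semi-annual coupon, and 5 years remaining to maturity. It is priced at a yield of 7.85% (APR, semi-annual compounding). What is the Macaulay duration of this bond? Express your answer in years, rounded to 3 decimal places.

4.512 years

Periodic yield y = 0.03925. Discount each cash flow and weight by its period:
  t   CF        PV=CF/(1+0.03925)^t    t·PV
  1       212.50       204.4744       204.4744
  2       212.50       196.7519       393.5037
  3       212.50       189.3210       567.9631
  4       212.50       182.1708       728.6833
  5       212.50       175.2907       876.4533
  6       212.50       168.6703     1,012.0221
  7       212.50       162.3001     1,136.1005
  8       212.50       156.1704     1,249.3630
  9       212.50       150.2722     1,352.4498
  10   10,212.50     6,949.1508    69,491.5083
  Σ                  8,534.5726    77,012.5213
Price P = Σ PV = 8,534.5726.
Macaulay duration = Σ(t·PV) / P = 77,012.5213 / 8,534.5726 = 9.02359 half-year periods.
In years: 9.02359 / 2 = 4.51180 years.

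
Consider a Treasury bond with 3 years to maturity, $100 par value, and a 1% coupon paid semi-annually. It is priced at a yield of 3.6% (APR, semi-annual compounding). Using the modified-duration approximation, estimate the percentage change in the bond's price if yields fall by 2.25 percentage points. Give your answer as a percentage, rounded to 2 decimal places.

Periodic yield y = 0.018. Modified duration first:
  t   CF        PV=CF/(1+0.018)^t    t·PV
  1         0.50         0.4912         0.4912
  2         0.50         0.4825         0.9649
  3         0.50         0.4739         1.4218
  4         0.50         0.4656         1.8623
  5         0.50         0.4573         2.2867
  6       100.50        90.2983       541.7896
  Σ                     92.6687       548.8164
P = 92.6687; D_Mac = 5.92235 half-year periods = 2.96117 yrs; D_mod = 2.96117/(1+0.018) = 2.90881 yrs.
ΔP/P ≈ -D_mod · Δy = -2.90881 × (-0.0225) = +0.065448 = +6.5448%.

+6.54%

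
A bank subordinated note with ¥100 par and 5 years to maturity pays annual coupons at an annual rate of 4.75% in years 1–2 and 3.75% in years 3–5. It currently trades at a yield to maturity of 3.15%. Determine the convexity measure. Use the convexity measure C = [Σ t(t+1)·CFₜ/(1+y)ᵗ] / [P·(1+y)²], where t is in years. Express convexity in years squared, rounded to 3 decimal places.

25.225

With y = 0.0315:
  t   CF        PV=CF/(1+0.0315)^t    t·PV        t(t+1)·PV
  1         4.75         4.6049         4.6049           9.2099
  2         4.75         4.4643         8.9286          26.7859
  3         3.75         3.4168        10.2505          41.0020
  4         3.75         3.3125        13.2500          66.2498
  5       103.75        88.8468       444.2342       2,665.4049
  Σ                    104.6454       481.2682       2,808.6525
P = 104.6454.
Convexity = Σ t(t+1)·PV / [P·(1+y)²] = 2,808.6525 / (104.6454 × 1.063992) = 25.22547.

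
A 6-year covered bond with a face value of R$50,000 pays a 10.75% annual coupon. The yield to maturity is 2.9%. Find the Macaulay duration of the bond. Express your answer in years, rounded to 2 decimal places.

4.94 years

Periodic yield y = 0.029. Discount each cash flow and weight by its year:
  t   CF        PV=CF/(1+0.029)^t    t·PV
  1     5,375.00     5,223.5180     5,223.5180
  2     5,375.00     5,076.3051    10,152.6103
  3     5,375.00     4,933.2411    14,799.7234
  4     5,375.00     4,794.2091    19,176.8363
  5     5,375.00     4,659.0953    23,295.4765
  6    55,375.00    46,646.7607   279,880.5644
  Σ                 71,333.1294   352,528.7289
Price P = Σ PV = 71,333.1294.
Macaulay duration = Σ(t·PV) / P = 352,528.7289 / 71,333.1294 = 4.94201 years.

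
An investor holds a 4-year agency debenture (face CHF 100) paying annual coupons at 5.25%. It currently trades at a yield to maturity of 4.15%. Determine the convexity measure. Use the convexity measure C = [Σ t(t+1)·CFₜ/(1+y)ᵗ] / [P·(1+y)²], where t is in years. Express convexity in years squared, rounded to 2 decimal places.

With y = 0.0415:
  t   CF        PV=CF/(1+0.0415)^t    t·PV        t(t+1)·PV
  1         5.25         5.0408         5.0408          10.0816
  2         5.25         4.8399         9.6799          29.0397
  3         5.25         4.6471        13.9413          55.7651
  4       105.25        89.4510       357.8038       1,789.0192
  Σ                    103.9788       386.4658       1,883.9056
P = 103.9788.
Convexity = Σ t(t+1)·PV / [P·(1+y)²] = 1,883.9056 / (103.9788 × 1.084722) = 16.70305.

16.70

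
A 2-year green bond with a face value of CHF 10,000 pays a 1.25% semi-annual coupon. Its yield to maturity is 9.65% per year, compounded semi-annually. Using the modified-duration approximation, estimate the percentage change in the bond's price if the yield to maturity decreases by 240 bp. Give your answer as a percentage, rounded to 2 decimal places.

+4.53%

Periodic yield y = 0.04825. Modified duration first:
  t   CF        PV=CF/(1+0.04825)^t    t·PV
  1        62.50        59.6232        59.6232
  2        62.50        56.8788       113.7576
  3        62.50        54.2607       162.7821
  4    10,062.50     8,333.8640    33,335.4560
  Σ                  8,504.6267    33,671.6189
P = 8,504.6267; D_Mac = 3.95921 half-year periods = 1.97961 yrs; D_mod = 1.97961/(1+0.04825) = 1.88849 yrs.
ΔP/P ≈ -D_mod · Δy = -1.88849 × (-0.024) = +0.045324 = +4.5324%.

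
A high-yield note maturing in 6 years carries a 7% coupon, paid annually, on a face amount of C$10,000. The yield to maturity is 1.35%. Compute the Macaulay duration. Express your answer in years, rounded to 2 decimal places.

5.23 years

Periodic yield y = 0.0135. Discount each cash flow and weight by its year:
  t   CF        PV=CF/(1+0.0135)^t    t·PV
  1       700.00       690.6759       690.6759
  2       700.00       681.4760     1,362.9519
  3       700.00       672.3986     2,017.1957
  4       700.00       663.4421     2,653.7684
  5       700.00       654.6049     3,273.0247
  6    10,700.00     9,872.8209    59,236.9255
  Σ                 13,235.4184    69,234.5421
Price P = Σ PV = 13,235.4184.
Macaulay duration = Σ(t·PV) / P = 69,234.5421 / 13,235.4184 = 5.23101 years.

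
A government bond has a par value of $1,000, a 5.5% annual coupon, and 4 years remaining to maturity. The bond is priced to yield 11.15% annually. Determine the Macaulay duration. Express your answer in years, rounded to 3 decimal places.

3.664 years

Periodic yield y = 0.1115. Discount each cash flow and weight by its year:
  t   CF        PV=CF/(1+0.1115)^t    t·PV
  1        55.00        49.4827        49.4827
  2        55.00        44.5188        89.0377
  3        55.00        40.0529       120.1588
  4     1,055.00       691.2173     2,764.8692
  Σ                    825.2717     3,023.5483
Price P = Σ PV = 825.2717.
Macaulay duration = Σ(t·PV) / P = 3,023.5483 / 825.2717 = 3.66370 years.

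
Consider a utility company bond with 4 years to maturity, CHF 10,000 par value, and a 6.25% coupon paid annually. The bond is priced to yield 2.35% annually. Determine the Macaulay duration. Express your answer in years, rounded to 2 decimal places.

Periodic yield y = 0.0235. Discount each cash flow and weight by its year:
  t   CF        PV=CF/(1+0.0235)^t    t·PV
  1       625.00       610.6497       610.6497
  2       625.00       596.6290     1,193.2579
  3       625.00       582.9301     1,748.7903
  4    10,625.00     9,682.2781    38,729.1122
  Σ                 11,472.4868    42,281.8102
Price P = Σ PV = 11,472.4868.
Macaulay duration = Σ(t·PV) / P = 42,281.8102 / 11,472.4868 = 3.68550 years.

3.69 years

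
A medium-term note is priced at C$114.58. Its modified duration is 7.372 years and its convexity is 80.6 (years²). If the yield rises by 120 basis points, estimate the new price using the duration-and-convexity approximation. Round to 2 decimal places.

C$105.11

Duration effect: -D_mod·Δy = -7.372 × (+0.012) = -0.088464
Convexity effect: ½·C·(Δy)² = 0.5 × 80.6 × (0.012)² = +0.0058032
ΔP/P ≈ -0.088464 + 0.0058032 = -0.0826608
New price ≈ 114.58 × (1 - 0.0826608) = 105.108725536.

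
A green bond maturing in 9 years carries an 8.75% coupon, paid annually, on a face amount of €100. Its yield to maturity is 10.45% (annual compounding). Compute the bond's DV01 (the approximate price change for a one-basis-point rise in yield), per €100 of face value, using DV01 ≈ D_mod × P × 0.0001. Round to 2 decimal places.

€0.05

Periodic yield y = 0.1045.
  t   CF        PV=CF/(1+0.1045)^t    t·PV
  1         8.75         7.9221         7.9221
  2         8.75         7.1726        14.3452
  3         8.75         6.4940        19.4819
  4         8.75         5.8796        23.5183
  5         8.75         5.3233        26.6164
  6         8.75         4.8196        28.9178
  7         8.75         4.3636        30.5454
  8         8.75         3.9508        31.6062
  9       108.75        44.4568       400.1108
  Σ                     90.3824       583.0642
P = 90.3824; D_Mac = 6.45108 yrs; D_mod = 5.84073 yrs.
DV01 ≈ 5.84073 × 90.3824 × 0.0001 = 0.052790.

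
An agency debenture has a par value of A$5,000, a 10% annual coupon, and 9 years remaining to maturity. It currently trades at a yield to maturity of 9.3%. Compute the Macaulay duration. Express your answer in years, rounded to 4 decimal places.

Periodic yield y = 0.093. Discount each cash flow and weight by its year:
  t   CF        PV=CF/(1+0.093)^t    t·PV
  1       500.00       457.4565       457.4565
  2       500.00       418.5330       837.0659
  3       500.00       382.9213     1,148.7639
  4       500.00       350.3397     1,401.3588
  5       500.00       320.5304     1,602.6519
  6       500.00       293.2574     1,759.5446
  7       500.00       268.3051     1,878.1355
  8       500.00       245.4758     1,963.8065
  9     5,500.00     2,470.4794    22,234.3143
  Σ                  5,207.2986    33,283.0980
Price P = Σ PV = 5,207.2986.
Macaulay duration = Σ(t·PV) / P = 33,283.0980 / 5,207.2986 = 6.39162 years.

6.3916 years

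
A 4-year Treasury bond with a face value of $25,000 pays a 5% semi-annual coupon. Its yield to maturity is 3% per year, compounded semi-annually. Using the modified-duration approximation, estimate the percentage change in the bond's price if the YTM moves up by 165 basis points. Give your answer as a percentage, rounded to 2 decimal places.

Periodic yield y = 0.015. Modified duration first:
  t   CF        PV=CF/(1+0.015)^t    t·PV
  1       625.00       615.7635       615.7635
  2       625.00       606.6636     1,213.3272
  3       625.00       597.6981     1,793.0944
  4       625.00       588.8651     2,355.4606
  5       625.00       580.1627     2,900.8135
  6       625.00       571.5889     3,429.5332
  7       625.00       563.1417     3,941.9922
  8    25,625.00    22,747.5975   181,980.7804
  Σ                 26,871.4813   198,230.7650
P = 26,871.4813; D_Mac = 7.37699 half-year periods = 3.68850 yrs; D_mod = 3.68850/(1+0.015) = 3.63399 yrs.
ΔP/P ≈ -D_mod · Δy = -3.63399 × (+0.0165) = -0.059961 = -5.9961%.

-6.00%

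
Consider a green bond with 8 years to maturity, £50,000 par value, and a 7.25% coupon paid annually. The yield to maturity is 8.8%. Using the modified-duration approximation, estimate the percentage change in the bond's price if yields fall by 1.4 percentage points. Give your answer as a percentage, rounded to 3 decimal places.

+8.051%

Periodic yield y = 0.088. Modified duration first:
  t   CF        PV=CF/(1+0.088)^t    t·PV
  1     3,625.00     3,331.8015     3,331.8015
  2     3,625.00     3,062.3175     6,124.6351
  3     3,625.00     2,814.6301     8,443.8902
  4     3,625.00     2,586.9762    10,347.9047
  5     3,625.00     2,377.7355    11,888.6773
  6     3,625.00     2,185.4186    13,112.5117
  7     3,625.00     2,008.6568    14,060.5977
  8    53,625.00    27,310.9082   218,487.2655
  Σ                 45,678.4443   285,797.2837
P = 45,678.4443; D_Mac = 6.25672 yrs; D_mod = 6.25672/(1+0.088) = 5.75066 yrs.
ΔP/P ≈ -D_mod · Δy = -5.75066 × (-0.014) = +0.080509 = +8.0509%.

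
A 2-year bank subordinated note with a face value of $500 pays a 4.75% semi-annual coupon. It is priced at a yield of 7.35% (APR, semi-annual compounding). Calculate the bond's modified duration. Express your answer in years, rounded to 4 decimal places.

1.8611 years

Periodic yield y = 0.03675. First find Macaulay duration:
  t   CF        PV=CF/(1+0.03675)^t    t·PV
  1       11.875        11.4541        11.4541
  2       11.875        11.0480        22.0961
  3       11.875        10.6564        31.9693
  4      511.875       443.0653     1,772.2612
  Σ                    476.2238     1,837.7806
P = 476.2238; Macaulay duration = 1,837.7806 / 476.2238 = 3.85907 half-year periods = 1.92953 years.
Modified duration = D_Mac / (1 + y) = 1.92953 / 1.03675 = 1.86114 years.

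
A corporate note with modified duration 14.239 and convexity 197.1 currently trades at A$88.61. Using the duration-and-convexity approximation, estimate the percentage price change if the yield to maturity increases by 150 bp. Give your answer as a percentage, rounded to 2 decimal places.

-19.14%

Duration effect: -D_mod·Δy = -14.239 × (+0.015) = -0.213585
Convexity effect: ½·C·(Δy)² = 0.5 × 197.1 × (0.015)² = +0.02217375
ΔP/P ≈ -0.213585 + 0.02217375 = -0.19141125
= -19.141125%.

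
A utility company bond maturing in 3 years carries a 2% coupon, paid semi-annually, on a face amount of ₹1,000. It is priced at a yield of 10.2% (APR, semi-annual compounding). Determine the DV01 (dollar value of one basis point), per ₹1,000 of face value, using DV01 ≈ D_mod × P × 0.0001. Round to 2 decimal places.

₹0.22

Periodic yield y = 0.051.
  t   CF        PV=CF/(1+0.051)^t    t·PV
  1        10.00         9.5147         9.5147
  2        10.00         9.0530        18.1061
  3        10.00         8.6137        25.8412
  4        10.00         8.1958        32.7830
  5        10.00         7.7981        38.9903
  6     1,010.00       749.3851     4,496.3108
  Σ                    792.5605     4,621.5462
P = 792.5605; D_Mac = 5.83116 half-year periods = 2.91558 yrs; D_mod = 2.77410 yrs.
DV01 ≈ 2.77410 × 792.5605 × 0.0001 = 0.219864.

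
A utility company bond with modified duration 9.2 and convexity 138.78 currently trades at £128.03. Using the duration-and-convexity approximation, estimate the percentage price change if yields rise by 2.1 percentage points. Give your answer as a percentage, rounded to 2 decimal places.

Duration effect: -D_mod·Δy = -9.2 × (+0.021) = -0.193200
Convexity effect: ½·C·(Δy)² = 0.5 × 138.78 × (0.021)² = +0.03060099
ΔP/P ≈ -0.193200 + 0.03060099 = -0.16259901
= -16.259901%.

-16.26%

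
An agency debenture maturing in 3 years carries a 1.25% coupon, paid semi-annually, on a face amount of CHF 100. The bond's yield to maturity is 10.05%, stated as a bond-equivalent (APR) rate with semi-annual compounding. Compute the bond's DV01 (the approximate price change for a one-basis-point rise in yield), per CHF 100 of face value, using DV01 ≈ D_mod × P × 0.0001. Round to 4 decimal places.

Periodic yield y = 0.05025.
  t   CF        PV=CF/(1+0.05025)^t    t·PV
  1        0.625         0.5951         0.5951
  2        0.625         0.5666         1.1332
  3        0.625         0.5395         1.6185
  4        0.625         0.5137         2.0548
  5        0.625         0.4891         2.4456
  6      100.625        74.9807       449.8845
  Σ                     77.6848       457.7318
P = 77.6848; D_Mac = 5.89217 half-year periods = 2.94608 yrs; D_mod = 2.80513 yrs.
DV01 ≈ 2.80513 × 77.6848 × 0.0001 = 0.021792.

CHF 0.0218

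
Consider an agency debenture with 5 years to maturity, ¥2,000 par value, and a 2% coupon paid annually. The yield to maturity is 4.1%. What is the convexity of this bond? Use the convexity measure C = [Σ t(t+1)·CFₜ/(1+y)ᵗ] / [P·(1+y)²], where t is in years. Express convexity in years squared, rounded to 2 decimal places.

With y = 0.041:
  t   CF        PV=CF/(1+0.041)^t    t·PV        t(t+1)·PV
  1        40.00        38.4246        38.4246          76.8492
  2        40.00        36.9112        73.8225         221.4674
  3        40.00        35.4575       106.3724         425.4897
  4        40.00        34.0610       136.2439         681.2195
  5     2,040.00     1,668.6933     8,343.4665      50,060.7987
  Σ                  1,813.5476     8,698.3298      51,465.8245
P = 1,813.5476.
Convexity = Σ t(t+1)·PV / [P·(1+y)²] = 51,465.8245 / (1,813.5476 × 1.083681) = 26.18717.

26.19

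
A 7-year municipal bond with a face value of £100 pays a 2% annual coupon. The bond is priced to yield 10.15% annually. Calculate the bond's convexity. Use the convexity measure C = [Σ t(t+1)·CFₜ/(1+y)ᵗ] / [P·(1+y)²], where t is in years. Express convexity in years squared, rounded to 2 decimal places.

41.48

With y = 0.1015:
  t   CF        PV=CF/(1+0.1015)^t    t·PV        t(t+1)·PV
  1         2.00         1.8157         1.8157           3.6314
  2         2.00         1.6484         3.2968           9.8904
  3         2.00         1.4965         4.4895          17.9580
  4         2.00         1.3586         5.4344          27.1720
  5         2.00         1.2334         6.1671          37.0023
  6         2.00         1.1198         6.7185          47.0297
  7       102.00        51.8452       362.9165       2,903.3319
  Σ                     60.5176       390.8385       3,046.0157
P = 60.5176.
Convexity = Σ t(t+1)·PV / [P·(1+y)²] = 3,046.0157 / (60.5176 × 1.213302) = 41.48409.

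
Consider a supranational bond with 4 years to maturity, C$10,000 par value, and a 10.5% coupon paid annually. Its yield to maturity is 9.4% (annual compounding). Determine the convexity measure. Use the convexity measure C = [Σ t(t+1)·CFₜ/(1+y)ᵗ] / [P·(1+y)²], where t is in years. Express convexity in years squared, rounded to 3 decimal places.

With y = 0.094:
  t   CF        PV=CF/(1+0.094)^t    t·PV        t(t+1)·PV
  1     1,050.00       959.7806       959.7806       1,919.5612
  2     1,050.00       877.3132     1,754.6264       5,263.8791
  3     1,050.00       801.9316     2,405.7948       9,623.1793
  4    11,050.00     7,714.2372    30,856.9489     154,284.7445
  Σ                 10,353.2626    35,977.1507     171,091.3642
P = 10,353.2626.
Convexity = Σ t(t+1)·PV / [P·(1+y)²] = 171,091.3642 / (10,353.2626 × 1.196836) = 13.80754.

13.808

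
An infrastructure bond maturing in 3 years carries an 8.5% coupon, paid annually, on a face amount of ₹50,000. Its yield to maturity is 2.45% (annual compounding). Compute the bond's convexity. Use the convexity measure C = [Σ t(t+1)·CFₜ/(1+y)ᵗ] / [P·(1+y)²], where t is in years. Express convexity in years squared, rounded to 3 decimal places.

With y = 0.0245:
  t   CF        PV=CF/(1+0.0245)^t    t·PV        t(t+1)·PV
  1     4,250.00     4,148.3651     4,148.3651       8,296.7301
  2     4,250.00     4,049.1606     8,098.3212      24,294.9637
  3    54,250.00    50,450.3118   151,350.9353     605,403.7411
  Σ                 58,647.8374   163,597.6216     637,995.4349
P = 58,647.8374.
Convexity = Σ t(t+1)·PV / [P·(1+y)²] = 637,995.4349 / (58,647.8374 × 1.049600) = 10.36434.

10.364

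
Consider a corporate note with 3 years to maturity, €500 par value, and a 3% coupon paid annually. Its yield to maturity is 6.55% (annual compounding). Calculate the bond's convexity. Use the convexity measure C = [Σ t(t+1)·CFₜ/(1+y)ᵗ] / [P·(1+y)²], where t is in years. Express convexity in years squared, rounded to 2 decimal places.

10.14

With y = 0.0655:
  t   CF        PV=CF/(1+0.0655)^t    t·PV        t(t+1)·PV
  1        15.00        14.0779        14.0779          28.1558
  2        15.00        13.2125        26.4250          79.2749
  3       515.00       425.7424     1,277.2271       5,108.9084
  Σ                    453.0327     1,317.7299       5,216.3390
P = 453.0327.
Convexity = Σ t(t+1)·PV / [P·(1+y)²] = 5,216.3390 / (453.0327 × 1.135290) = 10.14213.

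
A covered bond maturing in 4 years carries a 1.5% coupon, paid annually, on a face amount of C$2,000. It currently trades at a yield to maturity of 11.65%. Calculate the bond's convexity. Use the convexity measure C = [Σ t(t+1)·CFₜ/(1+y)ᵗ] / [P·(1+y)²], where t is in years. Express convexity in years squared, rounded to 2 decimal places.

With y = 0.1165:
  t   CF        PV=CF/(1+0.1165)^t    t·PV        t(t+1)·PV
  1        30.00        26.8697        26.8697          53.7394
  2        30.00        24.0660        48.1320         144.3960
  3        30.00        21.5549        64.6646         258.6582
  4     2,030.00     1,306.3547     5,225.4190      26,127.0950
  Σ                  1,378.8453     5,365.0852      26,583.8885
P = 1,378.8453.
Convexity = Σ t(t+1)·PV / [P·(1+y)²] = 26,583.8885 / (1,378.8453 × 1.246572) = 15.46627.

15.47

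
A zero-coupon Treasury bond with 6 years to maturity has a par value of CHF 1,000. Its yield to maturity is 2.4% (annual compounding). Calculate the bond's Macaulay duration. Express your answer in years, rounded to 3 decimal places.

A zero-coupon bond has a single cash flow at maturity, so its Macaulay duration equals its maturity: 6 years.

6.000 years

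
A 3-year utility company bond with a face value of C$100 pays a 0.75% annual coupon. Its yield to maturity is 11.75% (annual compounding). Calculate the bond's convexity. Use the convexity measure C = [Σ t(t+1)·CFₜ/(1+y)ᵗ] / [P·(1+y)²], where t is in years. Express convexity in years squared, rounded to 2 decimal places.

9.50

With y = 0.1175:
  t   CF        PV=CF/(1+0.1175)^t    t·PV        t(t+1)·PV
  1         0.75         0.6711         0.6711           1.3423
  2         0.75         0.6006         1.2011           3.6034
  3       100.75        72.1942       216.5827         866.3307
  Σ                     73.4659       218.4550         871.2764
P = 73.4659.
Convexity = Σ t(t+1)·PV / [P·(1+y)²] = 871.2764 / (73.4659 × 1.248806) = 9.49675.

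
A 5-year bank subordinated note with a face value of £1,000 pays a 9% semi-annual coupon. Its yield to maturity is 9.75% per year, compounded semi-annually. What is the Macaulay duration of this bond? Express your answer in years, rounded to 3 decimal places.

4.119 years

Periodic yield y = 0.04875. Discount each cash flow and weight by its period:
  t   CF        PV=CF/(1+0.04875)^t    t·PV
  1        45.00        42.9082        42.9082
  2        45.00        40.9137        81.8274
  3        45.00        39.0119       117.0356
  4        45.00        37.1984       148.7937
  5        45.00        35.4693       177.3465
  6        45.00        33.8206       202.9233
  7        45.00        32.2484       225.7391
  8        45.00        30.7494       245.9952
  9        45.00        29.3201       263.8805
  10    1,045.00       649.2270     6,492.2697
  Σ                    970.8669     7,998.7192
Price P = Σ PV = 970.8669.
Macaulay duration = Σ(t·PV) / P = 7,998.7192 / 970.8669 = 8.23874 half-year periods.
In years: 8.23874 / 2 = 4.11937 years.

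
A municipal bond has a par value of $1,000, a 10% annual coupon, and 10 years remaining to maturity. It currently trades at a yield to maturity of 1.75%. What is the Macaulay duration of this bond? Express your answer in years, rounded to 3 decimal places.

7.586 years

Periodic yield y = 0.0175. Discount each cash flow and weight by its year:
  t   CF        PV=CF/(1+0.0175)^t    t·PV
  1       100.00        98.2801        98.2801
  2       100.00        96.5898       193.1796
  3       100.00        94.9285       284.7856
  4       100.00        93.2959       373.1834
  5       100.00        91.6913       458.4563
  6       100.00        90.1143       540.6855
  7       100.00        88.5644       619.9506
  8       100.00        87.0412       696.3293
  9       100.00        85.5441       769.8972
  10    1,100.00       924.8015     9,248.0146
  Σ                  1,750.8509    13,282.7621
Price P = Σ PV = 1,750.8509.
Macaulay duration = Σ(t·PV) / P = 13,282.7621 / 1,750.8509 = 7.58646 years.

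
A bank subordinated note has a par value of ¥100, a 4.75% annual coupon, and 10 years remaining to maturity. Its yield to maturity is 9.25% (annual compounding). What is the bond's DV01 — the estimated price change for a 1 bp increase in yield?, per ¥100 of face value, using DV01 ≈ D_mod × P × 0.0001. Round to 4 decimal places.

¥0.0510

Periodic yield y = 0.0925.
  t   CF        PV=CF/(1+0.0925)^t    t·PV
  1         4.75         4.3478         4.3478
  2         4.75         3.9797         7.9594
  3         4.75         3.6427        10.9282
  4         4.75         3.3343        13.3373
  5         4.75         3.0520        15.2601
  6         4.75         2.7936        16.7616
  7         4.75         2.5571        17.8995
  8         4.75         2.3406        18.7246
  9         4.75         2.1424        19.2816
  10      104.75        43.2454       432.4537
  Σ                     71.4356       556.9538
P = 71.4356; D_Mac = 7.79658 yrs; D_mod = 7.13646 yrs.
DV01 ≈ 7.13646 × 71.4356 × 0.0001 = 0.050980.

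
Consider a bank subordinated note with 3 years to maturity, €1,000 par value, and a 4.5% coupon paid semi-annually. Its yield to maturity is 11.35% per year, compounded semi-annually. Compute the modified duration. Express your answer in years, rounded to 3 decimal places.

2.669 years

Periodic yield y = 0.05675. First find Macaulay duration:
  t   CF        PV=CF/(1+0.05675)^t    t·PV
  1        22.50        21.2917        21.2917
  2        22.50        20.1483        40.2966
  3        22.50        19.0663        57.1988
  4        22.50        18.0424        72.1695
  5        22.50        17.0734        85.3672
  6     1,022.50       734.2260     4,405.3562
  Σ                    829.8481     4,681.6800
P = 829.8481; Macaulay duration = 4,681.6800 / 829.8481 = 5.64161 half-year periods = 2.82081 years.
Modified duration = D_Mac / (1 + y) = 2.82081 / 1.05675 = 2.66932 years.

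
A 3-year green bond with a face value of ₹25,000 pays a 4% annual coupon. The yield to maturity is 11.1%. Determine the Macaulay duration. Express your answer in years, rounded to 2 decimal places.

Periodic yield y = 0.111. Discount each cash flow and weight by its year:
  t   CF        PV=CF/(1+0.111)^t    t·PV
  1     1,000.00       900.0900       900.0900
  2     1,000.00       810.1620     1,620.3240
  3    26,000.00    18,959.6873    56,879.0620
  Σ                 20,669.9394    59,399.4761
Price P = Σ PV = 20,669.9394.
Macaulay duration = Σ(t·PV) / P = 59,399.4761 / 20,669.9394 = 2.87371 years.

2.87 years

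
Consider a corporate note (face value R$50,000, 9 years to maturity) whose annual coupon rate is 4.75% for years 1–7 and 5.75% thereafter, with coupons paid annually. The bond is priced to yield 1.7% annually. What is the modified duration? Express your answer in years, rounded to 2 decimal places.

Periodic yield y = 0.017. First find Macaulay duration:
  t   CF        PV=CF/(1+0.017)^t    t·PV
  1     2,375.00     2,335.2999     2,335.2999
  2     2,375.00     2,296.2634     4,592.5268
  3     2,375.00     2,257.8795     6,773.6384
  4     2,375.00     2,220.1371     8,880.5486
  5     2,375.00     2,183.0257    10,915.1285
  6     2,375.00     2,146.5346    12,879.2077
  7     2,375.00     2,110.6535    14,774.5745
  8     2,875.00     2,512.2926    20,098.3411
  9    52,875.00    45,431.9946   408,887.9514
  Σ                 63,494.0810   490,137.2170
P = 63,494.0810; Macaulay duration = 490,137.2170 / 63,494.0810 = 7.71942 years.
Modified duration = D_Mac / (1 + y) = 7.71942 / 1.017 = 7.59038 years.

7.59 years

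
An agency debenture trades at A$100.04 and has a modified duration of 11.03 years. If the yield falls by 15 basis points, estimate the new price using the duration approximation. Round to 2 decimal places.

A$101.70

Duration approximation: ΔP/P ≈ -D_mod · Δy = -11.03 × (-0.0015) = +0.016545.
New price ≈ 100.04 × (1 + 0.016545) = 101.6951618.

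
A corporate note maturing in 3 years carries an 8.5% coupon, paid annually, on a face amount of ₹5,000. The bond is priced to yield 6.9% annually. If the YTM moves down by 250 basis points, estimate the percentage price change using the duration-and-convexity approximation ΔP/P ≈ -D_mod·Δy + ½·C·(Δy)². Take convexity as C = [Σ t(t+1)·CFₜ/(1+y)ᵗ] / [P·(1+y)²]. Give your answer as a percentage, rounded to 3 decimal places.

+6.788%

With y = 0.069:
  t   CF        PV=CF/(1+0.069)^t    t·PV        t(t+1)·PV
  1       425.00       397.5678       397.5678         795.1356
  2       425.00       371.9063       743.8126       2,231.4377
  3     5,425.00     4,440.8553    13,322.5660      53,290.2641
  Σ                  5,210.3295    14,463.9464      56,316.8375
P = 5,210.3295; D_Mac = 2.77601 yrs; D_mod = 2.59683 yrs; C = 9.45840.
Duration effect: -2.59683 × (-0.025) = +0.064921
Convexity effect: 0.5 × 9.45840 × (-0.025)² = +0.0029557
ΔP/P ≈ +0.064921 + 0.0029557 = +0.067877 = +6.7877%.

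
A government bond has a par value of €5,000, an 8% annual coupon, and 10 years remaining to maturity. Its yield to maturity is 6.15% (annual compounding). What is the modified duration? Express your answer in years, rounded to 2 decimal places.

7.00 years

Periodic yield y = 0.0615. First find Macaulay duration:
  t   CF        PV=CF/(1+0.0615)^t    t·PV
  1       400.00       376.8252       376.8252
  2       400.00       354.9932       709.9863
  3       400.00       334.4260     1,003.2779
  4       400.00       315.0504     1,260.2015
  5       400.00       296.7973     1,483.9867
  6       400.00       279.6018     1,677.6109
  7       400.00       263.4026     1,843.8180
  8       400.00       248.1418     1,985.1347
  9       400.00       233.7653     2,103.8875
  10    5,400.00     2,972.9922    29,729.9223
  Σ                  5,675.9958    42,174.6512
P = 5,675.9958; Macaulay duration = 42,174.6512 / 5,675.9958 = 7.43035 years.
Modified duration = D_Mac / (1 + y) = 7.43035 / 1.0615 = 6.99986 years.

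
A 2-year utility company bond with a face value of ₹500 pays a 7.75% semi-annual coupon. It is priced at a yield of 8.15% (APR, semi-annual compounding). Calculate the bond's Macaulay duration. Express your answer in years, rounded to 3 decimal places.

1.890 years

Periodic yield y = 0.04075. Discount each cash flow and weight by its period:
  t   CF        PV=CF/(1+0.04075)^t    t·PV
  1       19.375        18.6164        18.6164
  2       19.375        17.8875        35.7749
  3       19.375        17.1871        51.5613
  4      519.375       442.6856     1,770.7423
  Σ                    496.3765     1,876.6949
Price P = Σ PV = 496.3765.
Macaulay duration = Σ(t·PV) / P = 1,876.6949 / 496.3765 = 3.78079 half-year periods.
In years: 3.78079 / 2 = 1.89039 years.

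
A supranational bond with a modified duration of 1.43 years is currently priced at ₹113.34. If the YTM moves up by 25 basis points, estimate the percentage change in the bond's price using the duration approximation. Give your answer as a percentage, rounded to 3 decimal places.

-0.358%

Duration approximation: ΔP/P ≈ -D_mod · Δy = -1.43 × (+0.0025) = -0.003575.
As a percentage: -0.3575%.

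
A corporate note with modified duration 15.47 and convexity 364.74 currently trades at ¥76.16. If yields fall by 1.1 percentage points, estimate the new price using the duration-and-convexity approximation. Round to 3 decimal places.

Duration effect: -D_mod·Δy = -15.47 × (-0.011) = +0.170170
Convexity effect: ½·C·(Δy)² = 0.5 × 364.74 × (-0.011)² = +0.02206677
ΔP/P ≈ +0.170170 + 0.02206677 = +0.19223677
New price ≈ 76.16 × (1 + 0.19223677) = 90.8007524032.

¥90.801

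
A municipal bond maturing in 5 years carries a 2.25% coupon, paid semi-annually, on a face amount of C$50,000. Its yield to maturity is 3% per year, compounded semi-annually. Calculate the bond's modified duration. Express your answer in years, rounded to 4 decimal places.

4.6814 years

Periodic yield y = 0.015. First find Macaulay duration:
  t   CF        PV=CF/(1+0.015)^t    t·PV
  1       562.50       554.1872       554.1872
  2       562.50       545.9972     1,091.9945
  3       562.50       537.9283     1,613.7849
  4       562.50       529.9786     2,119.9145
  5       562.50       522.1464     2,610.7322
  6       562.50       514.4300     3,086.5799
  7       562.50       506.8276     3,547.7930
  8       562.50       499.3375     3,994.7001
  9       562.50       491.9581     4,427.6232
  10   50,562.50    43,568.0494   435,680.4940
  Σ                 48,270.8404   458,727.8035
P = 48,270.8404; Macaulay duration = 458,727.8035 / 48,270.8404 = 9.50321 half-year periods = 4.75160 years.
Modified duration = D_Mac / (1 + y) = 4.75160 / 1.015 = 4.68138 years.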